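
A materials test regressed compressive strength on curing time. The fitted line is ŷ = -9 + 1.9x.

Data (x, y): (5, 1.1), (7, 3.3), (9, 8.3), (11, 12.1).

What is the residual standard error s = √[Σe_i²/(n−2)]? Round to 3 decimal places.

s = 0.849

x=5: ŷ = -9 + 1.9·5 = 0.5; e = 1.1 − 0.5 = 0.6
x=7: ŷ = -9 + 1.9·7 = 4.3; e = 3.3 − 4.3 = -1
x=9: ŷ = -9 + 1.9·9 = 8.1; e = 8.3 − 8.1 = 0.2
x=11: ŷ = -9 + 1.9·11 = 11.9; e = 12.1 − 11.9 = 0.2
SSE = 0.36 + 1 + 0.04 + 0.04 = 1.44
s = √(1.44/2) = √0.72 ≈ 0.849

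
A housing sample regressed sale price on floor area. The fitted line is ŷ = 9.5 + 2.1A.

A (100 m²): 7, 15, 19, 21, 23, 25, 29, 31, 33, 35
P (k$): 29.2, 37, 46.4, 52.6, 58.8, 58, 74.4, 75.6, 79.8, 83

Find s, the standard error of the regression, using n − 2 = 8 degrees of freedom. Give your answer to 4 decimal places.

A=7: ŷ = 9.5 + 2.1·7 = 24.2; e = 29.2 − 24.2 = 5
A=15: ŷ = 9.5 + 2.1·15 = 41; e = 37 − 41 = -4
A=19: ŷ = 9.5 + 2.1·19 = 49.4; e = 46.4 − 49.4 = -3
A=21: ŷ = 9.5 + 2.1·21 = 53.6; e = 52.6 − 53.6 = -1
A=23: ŷ = 9.5 + 2.1·23 = 57.8; e = 58.8 − 57.8 = 1
A=25: ŷ = 9.5 + 2.1·25 = 62; e = 58 − 62 = -4
A=29: ŷ = 9.5 + 2.1·29 = 70.4; e = 74.4 − 70.4 = 4
A=31: ŷ = 9.5 + 2.1·31 = 74.6; e = 75.6 − 74.6 = 1
A=33: ŷ = 9.5 + 2.1·33 = 78.8; e = 79.8 − 78.8 = 1
A=35: ŷ = 9.5 + 2.1·35 = 83; e = 83 − 83 = 0
SSE = 25 + 16 + 9 + 1 + 1 + 16 + 16 + 1 + 1 + 0 = 86
s = √(86/8) = √10.75 ≈ 3.2787

s = 3.2787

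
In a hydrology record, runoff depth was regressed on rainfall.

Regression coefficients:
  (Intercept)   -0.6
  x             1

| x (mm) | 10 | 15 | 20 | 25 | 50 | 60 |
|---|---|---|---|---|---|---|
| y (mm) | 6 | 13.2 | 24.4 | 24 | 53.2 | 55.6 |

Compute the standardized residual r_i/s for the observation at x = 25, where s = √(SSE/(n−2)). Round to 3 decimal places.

-0.098

x=10: ŷ = -0.6 + 10 = 9.4; r = 6 − 9.4 = -3.4
x=15: ŷ = -0.6 + 15 = 14.4; r = 13.2 − 14.4 = -1.2
x=20: ŷ = -0.6 + 20 = 19.4; r = 24.4 − 19.4 = 5
x=25: ŷ = -0.6 + 25 = 24.4; r = 24 − 24.4 = -0.4
x=50: ŷ = -0.6 + 50 = 49.4; r = 53.2 − 49.4 = 3.8
x=60: ŷ = -0.6 + 60 = 59.4; r = 55.6 − 59.4 = -3.8
SSE = 11.56 + 1.44 + 25 + 0.16 + 14.44 + 14.44 = 67.04
s = √(67.04/4) = 4.0939
r/s = -0.4 / 4.0939 = -0.098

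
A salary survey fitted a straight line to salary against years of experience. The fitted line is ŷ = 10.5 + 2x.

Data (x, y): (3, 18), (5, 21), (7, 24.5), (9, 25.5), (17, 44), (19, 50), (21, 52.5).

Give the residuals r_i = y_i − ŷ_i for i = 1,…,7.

1.5, 0.5, 0, -3, -0.5, 1.5, 0

x=3: ŷ = 10.5 + 2·3 = 16.5; r = 18 − 16.5 = 1.5
x=5: ŷ = 10.5 + 2·5 = 20.5; r = 21 − 20.5 = 0.5
x=7: ŷ = 10.5 + 2·7 = 24.5; r = 24.5 − 24.5 = 0
x=9: ŷ = 10.5 + 2·9 = 28.5; r = 25.5 − 28.5 = -3
x=17: ŷ = 10.5 + 2·17 = 44.5; r = 44 − 44.5 = -0.5
x=19: ŷ = 10.5 + 2·19 = 48.5; r = 50 − 48.5 = 1.5
x=21: ŷ = 10.5 + 2·21 = 52.5; r = 52.5 − 52.5 = 0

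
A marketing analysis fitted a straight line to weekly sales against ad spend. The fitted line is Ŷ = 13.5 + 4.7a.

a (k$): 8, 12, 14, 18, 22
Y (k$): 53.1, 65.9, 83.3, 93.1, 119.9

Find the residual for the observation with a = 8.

e = 2

Ŷ = 13.5 + 4.7·8 = 51.1
e = 53.1 − 51.1 = 2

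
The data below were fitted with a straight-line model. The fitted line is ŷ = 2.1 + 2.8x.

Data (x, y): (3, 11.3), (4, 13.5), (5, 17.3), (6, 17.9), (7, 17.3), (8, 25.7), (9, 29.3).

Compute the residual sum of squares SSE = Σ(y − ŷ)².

SSE = 27.92

x=3: ŷ = 2.1 + 2.8·3 = 10.5; e = 11.3 − 10.5 = 0.8
x=4: ŷ = 2.1 + 2.8·4 = 13.3; e = 13.5 − 13.3 = 0.2
x=5: ŷ = 2.1 + 2.8·5 = 16.1; e = 17.3 − 16.1 = 1.2
x=6: ŷ = 2.1 + 2.8·6 = 18.9; e = 17.9 − 18.9 = -1
x=7: ŷ = 2.1 + 2.8·7 = 21.7; e = 17.3 − 21.7 = -4.4
x=8: ŷ = 2.1 + 2.8·8 = 24.5; e = 25.7 − 24.5 = 1.2
x=9: ŷ = 2.1 + 2.8·9 = 27.3; e = 29.3 − 27.3 = 2
SSE = 0.64 + 0.04 + 1.44 + 1 + 19.36 + 1.44 + 4 = 27.92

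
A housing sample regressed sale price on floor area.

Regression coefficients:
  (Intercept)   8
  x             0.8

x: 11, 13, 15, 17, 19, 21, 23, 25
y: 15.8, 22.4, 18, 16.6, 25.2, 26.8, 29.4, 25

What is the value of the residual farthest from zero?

x=11: ŷ = 8 + 0.8·11 = 16.8; r = 15.8 − 16.8 = -1
x=13: ŷ = 8 + 0.8·13 = 18.4; r = 22.4 − 18.4 = 4
x=15: ŷ = 8 + 0.8·15 = 20; r = 18 − 20 = -2
x=17: ŷ = 8 + 0.8·17 = 21.6; r = 16.6 − 21.6 = -5
x=19: ŷ = 8 + 0.8·19 = 23.2; r = 25.2 − 23.2 = 2
x=21: ŷ = 8 + 0.8·21 = 24.8; r = 26.8 − 24.8 = 2
x=23: ŷ = 8 + 0.8·23 = 26.4; r = 29.4 − 26.4 = 3
x=25: ŷ = 8 + 0.8·25 = 28; r = 25 − 28 = -3
Largest |r| is 5 at x = 17, residual -5.

r = -5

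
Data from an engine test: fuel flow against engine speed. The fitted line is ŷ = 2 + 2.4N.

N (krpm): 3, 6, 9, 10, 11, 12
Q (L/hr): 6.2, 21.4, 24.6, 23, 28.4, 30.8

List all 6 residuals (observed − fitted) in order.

N=3: ŷ = 2 + 2.4·3 = 9.2; e = 6.2 − 9.2 = -3
N=6: ŷ = 2 + 2.4·6 = 16.4; e = 21.4 − 16.4 = 5
N=9: ŷ = 2 + 2.4·9 = 23.6; e = 24.6 − 23.6 = 1
N=10: ŷ = 2 + 2.4·10 = 26; e = 23 − 26 = -3
N=11: ŷ = 2 + 2.4·11 = 28.4; e = 28.4 − 28.4 = 0
N=12: ŷ = 2 + 2.4·12 = 30.8; e = 30.8 − 30.8 = 0

-3, 5, 1, -3, 0, 0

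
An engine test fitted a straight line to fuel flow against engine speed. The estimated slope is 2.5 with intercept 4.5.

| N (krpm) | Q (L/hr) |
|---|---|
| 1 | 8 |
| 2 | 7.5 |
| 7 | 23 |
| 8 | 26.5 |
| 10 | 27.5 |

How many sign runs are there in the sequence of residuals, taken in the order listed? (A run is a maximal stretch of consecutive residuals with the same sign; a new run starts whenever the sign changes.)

N=1: ŷ = 4.5 + 2.5·1 = 7; r = 8 − 7 = 1
N=2: ŷ = 4.5 + 2.5·2 = 9.5; r = 7.5 − 9.5 = -2
N=7: ŷ = 4.5 + 2.5·7 = 22; r = 23 − 22 = 1
N=8: ŷ = 4.5 + 2.5·8 = 24.5; r = 26.5 − 24.5 = 2
N=10: ŷ = 4.5 + 2.5·10 = 29.5; r = 27.5 − 29.5 = -2
Signs: + − + + −
Runs: +×1, −×1, +×2, −×1 → 4

4 runs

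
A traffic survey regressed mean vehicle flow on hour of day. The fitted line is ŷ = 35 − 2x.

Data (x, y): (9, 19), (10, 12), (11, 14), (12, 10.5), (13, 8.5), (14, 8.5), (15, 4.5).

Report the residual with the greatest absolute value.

x=9: ŷ = 35 − 2·9 = 17; e = 19 − 17 = 2
x=10: ŷ = 35 − 2·10 = 15; e = 12 − 15 = -3
x=11: ŷ = 35 − 2·11 = 13; e = 14 − 13 = 1
x=12: ŷ = 35 − 2·12 = 11; e = 10.5 − 11 = -0.5
x=13: ŷ = 35 − 2·13 = 9; e = 8.5 − 9 = -0.5
x=14: ŷ = 35 − 2·14 = 7; e = 8.5 − 7 = 1.5
x=15: ŷ = 35 − 2·15 = 5; e = 4.5 − 5 = -0.5
Largest |e| is 3 at x = 10, residual -3.

e = -3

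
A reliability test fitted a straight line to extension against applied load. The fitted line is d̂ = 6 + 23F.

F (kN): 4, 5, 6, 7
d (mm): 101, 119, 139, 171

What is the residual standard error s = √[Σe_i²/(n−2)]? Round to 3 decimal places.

F=4: d̂ = 6 + 23·4 = 98; e = 101 − 98 = 3
F=5: d̂ = 6 + 23·5 = 121; e = 119 − 121 = -2
F=6: d̂ = 6 + 23·6 = 144; e = 139 − 144 = -5
F=7: d̂ = 6 + 23·7 = 167; e = 171 − 167 = 4
SSE = 9 + 4 + 25 + 16 = 54
s = √(54/2) = √27 ≈ 5.196

s = 5.196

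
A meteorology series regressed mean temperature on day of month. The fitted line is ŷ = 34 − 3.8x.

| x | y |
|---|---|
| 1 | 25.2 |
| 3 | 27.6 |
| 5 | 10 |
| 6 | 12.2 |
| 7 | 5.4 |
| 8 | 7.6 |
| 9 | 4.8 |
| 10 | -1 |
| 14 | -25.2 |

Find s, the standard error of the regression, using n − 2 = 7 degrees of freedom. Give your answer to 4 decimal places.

x=1: ŷ = 34 − 3.8·1 = 30.2; e = 25.2 − 30.2 = -5
x=3: ŷ = 34 − 3.8·3 = 22.6; e = 27.6 − 22.6 = 5
x=5: ŷ = 34 − 3.8·5 = 15; e = 10 − 15 = -5
x=6: ŷ = 34 − 3.8·6 = 11.2; e = 12.2 − 11.2 = 1
x=7: ŷ = 34 − 3.8·7 = 7.4; e = 5.4 − 7.4 = -2
x=8: ŷ = 34 − 3.8·8 = 3.6; e = 7.6 − 3.6 = 4
x=9: ŷ = 34 − 3.8·9 = -0.2; e = 4.8 − (-0.2) = 5
x=10: ŷ = 34 − 3.8·10 = -4; e = -1 − (-4) = 3
x=14: ŷ = 34 − 3.8·14 = -19.2; e = -25.2 − (-19.2) = -6
SSE = 25 + 25 + 25 + 1 + 4 + 16 + 25 + 9 + 36 = 166
s = √(166/7) = √23.7143 ≈ 4.8697

s = 4.8697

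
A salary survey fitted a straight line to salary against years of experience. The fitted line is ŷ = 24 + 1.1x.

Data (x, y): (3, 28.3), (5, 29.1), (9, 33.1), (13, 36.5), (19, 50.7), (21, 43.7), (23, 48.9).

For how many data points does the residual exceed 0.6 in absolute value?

5

x=3: ŷ = 24 + 1.1·3 = 27.3; r = 28.3 − 27.3 = 1
x=5: ŷ = 24 + 1.1·5 = 29.5; r = 29.1 − 29.5 = -0.4
x=9: ŷ = 24 + 1.1·9 = 33.9; r = 33.1 − 33.9 = -0.8
x=13: ŷ = 24 + 1.1·13 = 38.3; r = 36.5 − 38.3 = -1.8
x=19: ŷ = 24 + 1.1·19 = 44.9; r = 50.7 − 44.9 = 5.8
x=21: ŷ = 24 + 1.1·21 = 47.1; r = 43.7 − 47.1 = -3.4
x=23: ŷ = 24 + 1.1·23 = 49.3; r = 48.9 − 49.3 = -0.4
|r| > 0.6: x=3 (|r|=1), x=9 (|r|=0.8), x=13 (|r|=1.8), x=19 (|r|=5.8), x=21 (|r|=3.4) → 5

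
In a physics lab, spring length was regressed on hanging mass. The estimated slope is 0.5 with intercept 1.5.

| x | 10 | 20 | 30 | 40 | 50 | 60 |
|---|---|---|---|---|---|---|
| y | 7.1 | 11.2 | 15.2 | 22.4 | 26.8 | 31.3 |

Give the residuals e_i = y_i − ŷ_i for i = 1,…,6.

x=10: ŷ = 1.5 + 0.5·10 = 6.5; e = 7.1 − 6.5 = 0.6
x=20: ŷ = 1.5 + 0.5·20 = 11.5; e = 11.2 − 11.5 = -0.3
x=30: ŷ = 1.5 + 0.5·30 = 16.5; e = 15.2 − 16.5 = -1.3
x=40: ŷ = 1.5 + 0.5·40 = 21.5; e = 22.4 − 21.5 = 0.9
x=50: ŷ = 1.5 + 0.5·50 = 26.5; e = 26.8 − 26.5 = 0.3
x=60: ŷ = 1.5 + 0.5·60 = 31.5; e = 31.3 − 31.5 = -0.2

0.6, -0.3, -1.3, 0.9, 0.3, -0.2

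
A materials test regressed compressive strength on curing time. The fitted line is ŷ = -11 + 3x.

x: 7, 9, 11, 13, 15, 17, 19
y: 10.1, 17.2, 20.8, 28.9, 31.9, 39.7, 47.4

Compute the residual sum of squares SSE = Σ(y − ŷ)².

SSE = 10.16

x=7: ŷ = -11 + 3·7 = 10; e = 10.1 − 10 = 0.1
x=9: ŷ = -11 + 3·9 = 16; e = 17.2 − 16 = 1.2
x=11: ŷ = -11 + 3·11 = 22; e = 20.8 − 22 = -1.2
x=13: ŷ = -11 + 3·13 = 28; e = 28.9 − 28 = 0.9
x=15: ŷ = -11 + 3·15 = 34; e = 31.9 − 34 = -2.1
x=17: ŷ = -11 + 3·17 = 40; e = 39.7 − 40 = -0.3
x=19: ŷ = -11 + 3·19 = 46; e = 47.4 − 46 = 1.4
SSE = 0.01 + 1.44 + 1.44 + 0.81 + 4.41 + 0.09 + 1.96 = 10.16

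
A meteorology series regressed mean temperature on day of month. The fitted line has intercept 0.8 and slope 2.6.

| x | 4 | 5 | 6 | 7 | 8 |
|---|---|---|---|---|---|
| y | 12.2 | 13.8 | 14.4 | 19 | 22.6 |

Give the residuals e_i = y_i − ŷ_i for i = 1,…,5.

1, 0, -2, 0, 1

x=4: ŷ = 0.8 + 2.6·4 = 11.2; e = 12.2 − 11.2 = 1
x=5: ŷ = 0.8 + 2.6·5 = 13.8; e = 13.8 − 13.8 = 0
x=6: ŷ = 0.8 + 2.6·6 = 16.4; e = 14.4 − 16.4 = -2
x=7: ŷ = 0.8 + 2.6·7 = 19; e = 19 − 19 = 0
x=8: ŷ = 0.8 + 2.6·8 = 21.6; e = 22.6 − 21.6 = 1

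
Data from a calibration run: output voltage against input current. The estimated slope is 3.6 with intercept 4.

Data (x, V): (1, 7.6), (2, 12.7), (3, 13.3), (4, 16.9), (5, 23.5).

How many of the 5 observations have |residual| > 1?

4

x=1: V̂ = 4 + 3.6·1 = 7.6; r = 7.6 − 7.6 = 0
x=2: V̂ = 4 + 3.6·2 = 11.2; r = 12.7 − 11.2 = 1.5
x=3: V̂ = 4 + 3.6·3 = 14.8; r = 13.3 − 14.8 = -1.5
x=4: V̂ = 4 + 3.6·4 = 18.4; r = 16.9 − 18.4 = -1.5
x=5: V̂ = 4 + 3.6·5 = 22; r = 23.5 − 22 = 1.5
|r| > 1: x=2 (|r|=1.5), x=3 (|r|=1.5), x=4 (|r|=1.5), x=5 (|r|=1.5) → 4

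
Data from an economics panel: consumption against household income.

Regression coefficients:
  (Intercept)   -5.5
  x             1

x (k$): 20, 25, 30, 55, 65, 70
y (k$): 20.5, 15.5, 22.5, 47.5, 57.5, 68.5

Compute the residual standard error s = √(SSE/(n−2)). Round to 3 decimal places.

x=20: ŷ = -5.5 + 20 = 14.5; e = 20.5 − 14.5 = 6
x=25: ŷ = -5.5 + 25 = 19.5; e = 15.5 − 19.5 = -4
x=30: ŷ = -5.5 + 30 = 24.5; e = 22.5 − 24.5 = -2
x=55: ŷ = -5.5 + 55 = 49.5; e = 47.5 − 49.5 = -2
x=65: ŷ = -5.5 + 65 = 59.5; e = 57.5 − 59.5 = -2
x=70: ŷ = -5.5 + 70 = 64.5; e = 68.5 − 64.5 = 4
SSE = 36 + 16 + 4 + 4 + 4 + 16 = 80
s = √(80/4) = √20 ≈ 4.472

s = 4.472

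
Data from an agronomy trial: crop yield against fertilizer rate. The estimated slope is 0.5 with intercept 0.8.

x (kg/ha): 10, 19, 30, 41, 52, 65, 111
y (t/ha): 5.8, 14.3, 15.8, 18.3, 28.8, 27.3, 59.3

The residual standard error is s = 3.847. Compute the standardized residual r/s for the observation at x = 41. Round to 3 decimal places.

ŷ = 0.8 + 0.5·41 = 21.3
r = 18.3 − 21.3 = -3
r/s = -3 / 3.847 = -0.780

-0.780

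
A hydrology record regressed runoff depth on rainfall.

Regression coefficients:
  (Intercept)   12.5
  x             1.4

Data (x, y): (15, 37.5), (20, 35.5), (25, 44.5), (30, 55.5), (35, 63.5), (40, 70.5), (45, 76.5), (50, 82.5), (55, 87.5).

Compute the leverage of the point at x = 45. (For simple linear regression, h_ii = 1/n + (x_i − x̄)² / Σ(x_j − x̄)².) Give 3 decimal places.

h = 0.178

x̄ = (15 + 20 + 25 + 30 + 35 + 40 + 45 + 50 + 55)/9 = 35
Σ(x − x̄)² = 400 + 225 + 100 + 25 + 0 + 25 + 100 + 225 + 400 = 1500
h = 1/9 + (10)²/1500 = 0.111111 + 0.0666667 = 0.178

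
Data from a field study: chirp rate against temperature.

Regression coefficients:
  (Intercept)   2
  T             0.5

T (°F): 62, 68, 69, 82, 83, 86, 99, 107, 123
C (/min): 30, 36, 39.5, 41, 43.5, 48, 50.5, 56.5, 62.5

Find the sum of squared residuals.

SSE = 34

T=62: Ĉ = 2 + 0.5·62 = 33; e = 30 − 33 = -3
T=68: Ĉ = 2 + 0.5·68 = 36; e = 36 − 36 = 0
T=69: Ĉ = 2 + 0.5·69 = 36.5; e = 39.5 − 36.5 = 3
T=82: Ĉ = 2 + 0.5·82 = 43; e = 41 − 43 = -2
T=83: Ĉ = 2 + 0.5·83 = 43.5; e = 43.5 − 43.5 = 0
T=86: Ĉ = 2 + 0.5·86 = 45; e = 48 − 45 = 3
T=99: Ĉ = 2 + 0.5·99 = 51.5; e = 50.5 − 51.5 = -1
T=107: Ĉ = 2 + 0.5·107 = 55.5; e = 56.5 − 55.5 = 1
T=123: Ĉ = 2 + 0.5·123 = 63.5; e = 62.5 − 63.5 = -1
SSE = 9 + 0 + 9 + 4 + 0 + 9 + 1 + 1 + 1 = 34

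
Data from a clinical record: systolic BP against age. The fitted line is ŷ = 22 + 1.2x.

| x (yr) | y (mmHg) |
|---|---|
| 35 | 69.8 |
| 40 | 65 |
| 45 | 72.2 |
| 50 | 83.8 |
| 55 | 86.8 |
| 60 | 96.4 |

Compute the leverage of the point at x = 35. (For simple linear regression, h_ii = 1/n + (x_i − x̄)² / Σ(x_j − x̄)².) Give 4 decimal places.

h = 0.5238

x̄ = (35 + 40 + 45 + 50 + 55 + 60)/6 = 47.5
Σ(x − x̄)² = 156.25 + 56.25 + 6.25 + 6.25 + 56.25 + 156.25 = 437.5
h = 1/6 + (-12.5)²/437.5 = 0.166667 + 0.357143 = 0.5238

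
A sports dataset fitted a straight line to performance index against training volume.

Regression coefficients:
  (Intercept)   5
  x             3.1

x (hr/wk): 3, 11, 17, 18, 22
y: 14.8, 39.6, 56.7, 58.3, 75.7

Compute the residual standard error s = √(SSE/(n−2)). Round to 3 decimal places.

x=3: ŷ = 5 + 3.1·3 = 14.3; r = 14.8 − 14.3 = 0.5
x=11: ŷ = 5 + 3.1·11 = 39.1; r = 39.6 − 39.1 = 0.5
x=17: ŷ = 5 + 3.1·17 = 57.7; r = 56.7 − 57.7 = -1
x=18: ŷ = 5 + 3.1·18 = 60.8; r = 58.3 − 60.8 = -2.5
x=22: ŷ = 5 + 3.1·22 = 73.2; r = 75.7 − 73.2 = 2.5
SSE = 0.25 + 0.25 + 1 + 6.25 + 6.25 = 14
s = √(14/3) = √4.66667 ≈ 2.160

s = 2.160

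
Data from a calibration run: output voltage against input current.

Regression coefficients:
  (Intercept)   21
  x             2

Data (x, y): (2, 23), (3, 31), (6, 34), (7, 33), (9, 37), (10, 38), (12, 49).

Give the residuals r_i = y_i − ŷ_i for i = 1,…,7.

-2, 4, 1, -2, -2, -3, 4

x=2: ŷ = 21 + 2·2 = 25; r = 23 − 25 = -2
x=3: ŷ = 21 + 2·3 = 27; r = 31 − 27 = 4
x=6: ŷ = 21 + 2·6 = 33; r = 34 − 33 = 1
x=7: ŷ = 21 + 2·7 = 35; r = 33 − 35 = -2
x=9: ŷ = 21 + 2·9 = 39; r = 37 − 39 = -2
x=10: ŷ = 21 + 2·10 = 41; r = 38 − 41 = -3
x=12: ŷ = 21 + 2·12 = 45; r = 49 − 45 = 4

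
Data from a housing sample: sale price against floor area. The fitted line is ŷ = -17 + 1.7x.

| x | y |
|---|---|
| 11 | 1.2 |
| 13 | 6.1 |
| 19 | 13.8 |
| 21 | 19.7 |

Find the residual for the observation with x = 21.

e = 1

ŷ = -17 + 1.7·21 = 18.7
e = 19.7 − 18.7 = 1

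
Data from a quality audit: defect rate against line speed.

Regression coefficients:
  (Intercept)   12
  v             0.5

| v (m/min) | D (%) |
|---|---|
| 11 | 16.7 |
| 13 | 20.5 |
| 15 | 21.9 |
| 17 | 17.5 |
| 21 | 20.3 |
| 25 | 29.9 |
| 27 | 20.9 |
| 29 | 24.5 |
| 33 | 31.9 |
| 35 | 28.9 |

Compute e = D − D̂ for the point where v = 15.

e = 2.4

D̂ = 12 + 0.5·15 = 19.5
e = 21.9 − 19.5 = 2.4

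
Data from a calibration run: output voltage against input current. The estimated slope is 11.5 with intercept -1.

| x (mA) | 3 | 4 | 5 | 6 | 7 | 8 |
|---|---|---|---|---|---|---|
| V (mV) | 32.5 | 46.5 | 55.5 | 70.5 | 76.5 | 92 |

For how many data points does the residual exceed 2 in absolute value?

2

x=3: ŷ = -1 + 11.5·3 = 33.5; e = 32.5 − 33.5 = -1
x=4: ŷ = -1 + 11.5·4 = 45; e = 46.5 − 45 = 1.5
x=5: ŷ = -1 + 11.5·5 = 56.5; e = 55.5 − 56.5 = -1
x=6: ŷ = -1 + 11.5·6 = 68; e = 70.5 − 68 = 2.5
x=7: ŷ = -1 + 11.5·7 = 79.5; e = 76.5 − 79.5 = -3
x=8: ŷ = -1 + 11.5·8 = 91; e = 92 − 91 = 1
|e| > 2: x=6 (|e|=2.5), x=7 (|e|=3) → 2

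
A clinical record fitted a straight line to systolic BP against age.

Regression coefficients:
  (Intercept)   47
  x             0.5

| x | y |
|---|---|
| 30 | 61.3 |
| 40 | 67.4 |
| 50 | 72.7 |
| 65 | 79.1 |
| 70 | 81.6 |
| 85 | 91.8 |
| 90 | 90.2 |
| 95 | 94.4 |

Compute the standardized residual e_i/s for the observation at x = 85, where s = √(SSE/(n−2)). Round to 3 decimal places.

x=30: ŷ = 47 + 0.5·30 = 62; e = 61.3 − 62 = -0.7
x=40: ŷ = 47 + 0.5·40 = 67; e = 67.4 − 67 = 0.4
x=50: ŷ = 47 + 0.5·50 = 72; e = 72.7 − 72 = 0.7
x=65: ŷ = 47 + 0.5·65 = 79.5; e = 79.1 − 79.5 = -0.4
x=70: ŷ = 47 + 0.5·70 = 82; e = 81.6 − 82 = -0.4
x=85: ŷ = 47 + 0.5·85 = 89.5; e = 91.8 − 89.5 = 2.3
x=90: ŷ = 47 + 0.5·90 = 92; e = 90.2 − 92 = -1.8
x=95: ŷ = 47 + 0.5·95 = 94.5; e = 94.4 − 94.5 = -0.1
SSE = 0.49 + 0.16 + 0.49 + 0.16 + 0.16 + 5.29 + 3.24 + 0.01 = 10
s = √(10/6) = 1.29099
e/s = 2.3 / 1.29099 = 1.782

1.782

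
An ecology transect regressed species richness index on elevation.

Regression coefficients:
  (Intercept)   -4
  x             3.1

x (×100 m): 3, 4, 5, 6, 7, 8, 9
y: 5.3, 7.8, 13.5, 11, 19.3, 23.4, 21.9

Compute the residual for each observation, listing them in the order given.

0, -0.6, 2, -3.6, 1.6, 2.6, -2

x=3: ŷ = -4 + 3.1·3 = 5.3; r = 5.3 − 5.3 = 0
x=4: ŷ = -4 + 3.1·4 = 8.4; r = 7.8 − 8.4 = -0.6
x=5: ŷ = -4 + 3.1·5 = 11.5; r = 13.5 − 11.5 = 2
x=6: ŷ = -4 + 3.1·6 = 14.6; r = 11 − 14.6 = -3.6
x=7: ŷ = -4 + 3.1·7 = 17.7; r = 19.3 − 17.7 = 1.6
x=8: ŷ = -4 + 3.1·8 = 20.8; r = 23.4 − 20.8 = 2.6
x=9: ŷ = -4 + 3.1·9 = 23.9; r = 21.9 − 23.9 = -2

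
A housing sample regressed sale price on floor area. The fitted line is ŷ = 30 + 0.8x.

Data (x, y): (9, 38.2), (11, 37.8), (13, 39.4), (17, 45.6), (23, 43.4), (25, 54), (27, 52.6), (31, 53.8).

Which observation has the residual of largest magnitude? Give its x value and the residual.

x=9: ŷ = 30 + 0.8·9 = 37.2; e = 38.2 − 37.2 = 1
x=11: ŷ = 30 + 0.8·11 = 38.8; e = 37.8 − 38.8 = -1
x=13: ŷ = 30 + 0.8·13 = 40.4; e = 39.4 − 40.4 = -1
x=17: ŷ = 30 + 0.8·17 = 43.6; e = 45.6 − 43.6 = 2
x=23: ŷ = 30 + 0.8·23 = 48.4; e = 43.4 − 48.4 = -5
x=25: ŷ = 30 + 0.8·25 = 50; e = 54 − 50 = 4
x=27: ŷ = 30 + 0.8·27 = 51.6; e = 52.6 − 51.6 = 1
x=31: ŷ = 30 + 0.8·31 = 54.8; e = 53.8 − 54.8 = -1
Largest |e| is 5 at x = 23, residual -5.

x = 23, e = -5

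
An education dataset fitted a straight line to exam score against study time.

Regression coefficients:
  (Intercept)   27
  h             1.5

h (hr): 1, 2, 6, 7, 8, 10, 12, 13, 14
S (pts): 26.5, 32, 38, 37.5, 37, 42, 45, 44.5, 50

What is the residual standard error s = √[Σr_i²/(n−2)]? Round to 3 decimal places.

h=1: Ŝ = 27 + 1.5·1 = 28.5; r = 26.5 − 28.5 = -2
h=2: Ŝ = 27 + 1.5·2 = 30; r = 32 − 30 = 2
h=6: Ŝ = 27 + 1.5·6 = 36; r = 38 − 36 = 2
h=7: Ŝ = 27 + 1.5·7 = 37.5; r = 37.5 − 37.5 = 0
h=8: Ŝ = 27 + 1.5·8 = 39; r = 37 − 39 = -2
h=10: Ŝ = 27 + 1.5·10 = 42; r = 42 − 42 = 0
h=12: Ŝ = 27 + 1.5·12 = 45; r = 45 − 45 = 0
h=13: Ŝ = 27 + 1.5·13 = 46.5; r = 44.5 − 46.5 = -2
h=14: Ŝ = 27 + 1.5·14 = 48; r = 50 − 48 = 2
SSE = 4 + 4 + 4 + 0 + 4 + 0 + 0 + 4 + 4 = 24
s = √(24/7) = √3.42857 ≈ 1.852

s = 1.852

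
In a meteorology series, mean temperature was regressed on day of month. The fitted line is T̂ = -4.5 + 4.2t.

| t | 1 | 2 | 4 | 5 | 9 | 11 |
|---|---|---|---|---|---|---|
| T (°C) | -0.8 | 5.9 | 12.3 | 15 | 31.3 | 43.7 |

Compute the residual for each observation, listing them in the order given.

t=1: T̂ = -4.5 + 4.2·1 = -0.3; e = -0.8 − (-0.3) = -0.5
t=2: T̂ = -4.5 + 4.2·2 = 3.9; e = 5.9 − 3.9 = 2
t=4: T̂ = -4.5 + 4.2·4 = 12.3; e = 12.3 − 12.3 = 0
t=5: T̂ = -4.5 + 4.2·5 = 16.5; e = 15 − 16.5 = -1.5
t=9: T̂ = -4.5 + 4.2·9 = 33.3; e = 31.3 − 33.3 = -2
t=11: T̂ = -4.5 + 4.2·11 = 41.7; e = 43.7 − 41.7 = 2

-0.5, 2, 0, -1.5, -2, 2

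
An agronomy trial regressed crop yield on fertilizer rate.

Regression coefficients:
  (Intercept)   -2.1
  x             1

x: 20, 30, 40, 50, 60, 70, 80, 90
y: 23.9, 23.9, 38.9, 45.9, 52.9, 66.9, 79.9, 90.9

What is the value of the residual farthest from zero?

r = 6

x=20: ŷ = -2.1 + 20 = 17.9; r = 23.9 − 17.9 = 6
x=30: ŷ = -2.1 + 30 = 27.9; r = 23.9 − 27.9 = -4
x=40: ŷ = -2.1 + 40 = 37.9; r = 38.9 − 37.9 = 1
x=50: ŷ = -2.1 + 50 = 47.9; r = 45.9 − 47.9 = -2
x=60: ŷ = -2.1 + 60 = 57.9; r = 52.9 − 57.9 = -5
x=70: ŷ = -2.1 + 70 = 67.9; r = 66.9 − 67.9 = -1
x=80: ŷ = -2.1 + 80 = 77.9; r = 79.9 − 77.9 = 2
x=90: ŷ = -2.1 + 90 = 87.9; r = 90.9 − 87.9 = 3
Largest |r| is 6 at x = 20, residual 6.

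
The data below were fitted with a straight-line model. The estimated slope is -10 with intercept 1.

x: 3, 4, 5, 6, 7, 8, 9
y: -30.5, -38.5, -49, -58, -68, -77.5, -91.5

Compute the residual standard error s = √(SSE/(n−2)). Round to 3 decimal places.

x=3: ŷ = 1 − 10·3 = -29; r = -30.5 − (-29) = -1.5
x=4: ŷ = 1 − 10·4 = -39; r = -38.5 − (-39) = 0.5
x=5: ŷ = 1 − 10·5 = -49; r = -49 − (-49) = 0
x=6: ŷ = 1 − 10·6 = -59; r = -58 − (-59) = 1
x=7: ŷ = 1 − 10·7 = -69; r = -68 − (-69) = 1
x=8: ŷ = 1 − 10·8 = -79; r = -77.5 − (-79) = 1.5
x=9: ŷ = 1 − 10·9 = -89; r = -91.5 − (-89) = -2.5
SSE = 2.25 + 0.25 + 0 + 1 + 1 + 2.25 + 6.25 = 13
s = √(13/5) = √2.6 ≈ 1.612

s = 1.612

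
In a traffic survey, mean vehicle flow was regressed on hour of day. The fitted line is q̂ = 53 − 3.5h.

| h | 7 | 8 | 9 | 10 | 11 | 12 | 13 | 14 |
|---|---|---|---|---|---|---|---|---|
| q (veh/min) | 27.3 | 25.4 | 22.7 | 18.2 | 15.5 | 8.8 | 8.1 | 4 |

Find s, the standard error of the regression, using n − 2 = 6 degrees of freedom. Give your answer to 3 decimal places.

h=7: q̂ = 53 − 3.5·7 = 28.5; e = 27.3 − 28.5 = -1.2
h=8: q̂ = 53 − 3.5·8 = 25; e = 25.4 − 25 = 0.4
h=9: q̂ = 53 − 3.5·9 = 21.5; e = 22.7 − 21.5 = 1.2
h=10: q̂ = 53 − 3.5·10 = 18; e = 18.2 − 18 = 0.2
h=11: q̂ = 53 − 3.5·11 = 14.5; e = 15.5 − 14.5 = 1
h=12: q̂ = 53 − 3.5·12 = 11; e = 8.8 − 11 = -2.2
h=13: q̂ = 53 − 3.5·13 = 7.5; e = 8.1 − 7.5 = 0.6
h=14: q̂ = 53 − 3.5·14 = 4; e = 4 − 4 = 0
SSE = 1.44 + 0.16 + 1.44 + 0.04 + 1 + 4.84 + 0.36 + 0 = 9.28
s = √(9.28/6) = √1.54667 ≈ 1.244

s = 1.244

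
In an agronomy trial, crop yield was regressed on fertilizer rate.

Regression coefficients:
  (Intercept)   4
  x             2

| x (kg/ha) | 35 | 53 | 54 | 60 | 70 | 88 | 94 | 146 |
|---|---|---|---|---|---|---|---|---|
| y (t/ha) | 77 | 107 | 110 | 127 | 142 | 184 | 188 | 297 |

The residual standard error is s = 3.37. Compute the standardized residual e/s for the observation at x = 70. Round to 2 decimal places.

ŷ = 4 + 2·70 = 144
e = 142 − 144 = -2
e/s = -2 / 3.37 = -0.59

-0.59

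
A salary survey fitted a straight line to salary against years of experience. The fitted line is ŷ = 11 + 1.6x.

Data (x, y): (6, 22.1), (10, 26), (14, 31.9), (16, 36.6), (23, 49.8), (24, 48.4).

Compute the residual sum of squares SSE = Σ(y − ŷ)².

x=6: ŷ = 11 + 1.6·6 = 20.6; e = 22.1 − 20.6 = 1.5
x=10: ŷ = 11 + 1.6·10 = 27; e = 26 − 27 = -1
x=14: ŷ = 11 + 1.6·14 = 33.4; e = 31.9 − 33.4 = -1.5
x=16: ŷ = 11 + 1.6·16 = 36.6; e = 36.6 − 36.6 = 0
x=23: ŷ = 11 + 1.6·23 = 47.8; e = 49.8 − 47.8 = 2
x=24: ŷ = 11 + 1.6·24 = 49.4; e = 48.4 − 49.4 = -1
SSE = 2.25 + 1 + 2.25 + 0 + 4 + 1 = 10.5

SSE = 10.5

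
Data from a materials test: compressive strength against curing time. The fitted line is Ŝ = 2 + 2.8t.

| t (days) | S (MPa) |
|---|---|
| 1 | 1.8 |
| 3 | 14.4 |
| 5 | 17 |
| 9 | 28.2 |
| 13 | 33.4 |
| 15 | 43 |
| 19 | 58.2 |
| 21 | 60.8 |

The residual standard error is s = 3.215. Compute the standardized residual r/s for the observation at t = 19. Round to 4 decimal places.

Ŝ = 2 + 2.8·19 = 55.2
r = 58.2 − 55.2 = 3
r/s = 3 / 3.215 = 0.9331

0.9331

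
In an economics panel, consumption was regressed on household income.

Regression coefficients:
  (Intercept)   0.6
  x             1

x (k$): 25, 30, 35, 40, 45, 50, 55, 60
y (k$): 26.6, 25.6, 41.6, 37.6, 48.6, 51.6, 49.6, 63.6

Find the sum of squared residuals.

SSE = 126

x=25: ŷ = 0.6 + 25 = 25.6; e = 26.6 − 25.6 = 1
x=30: ŷ = 0.6 + 30 = 30.6; e = 25.6 − 30.6 = -5
x=35: ŷ = 0.6 + 35 = 35.6; e = 41.6 − 35.6 = 6
x=40: ŷ = 0.6 + 40 = 40.6; e = 37.6 − 40.6 = -3
x=45: ŷ = 0.6 + 45 = 45.6; e = 48.6 − 45.6 = 3
x=50: ŷ = 0.6 + 50 = 50.6; e = 51.6 − 50.6 = 1
x=55: ŷ = 0.6 + 55 = 55.6; e = 49.6 − 55.6 = -6
x=60: ŷ = 0.6 + 60 = 60.6; e = 63.6 − 60.6 = 3
SSE = 1 + 25 + 36 + 9 + 9 + 1 + 36 + 9 = 126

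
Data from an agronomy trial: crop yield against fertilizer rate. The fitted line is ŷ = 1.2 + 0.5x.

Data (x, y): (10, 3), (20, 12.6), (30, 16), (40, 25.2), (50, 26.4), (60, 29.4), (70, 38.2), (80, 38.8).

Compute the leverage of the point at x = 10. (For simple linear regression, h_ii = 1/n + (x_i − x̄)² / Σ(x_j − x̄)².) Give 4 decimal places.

h = 0.4167

x̄ = (10 + 20 + 30 + 40 + 50 + 60 + 70 + 80)/8 = 45
Σ(x − x̄)² = 1225 + 625 + 225 + 25 + 25 + 225 + 625 + 1225 = 4200
h = 1/8 + (-35)²/4200 = 0.125 + 0.291667 = 0.4167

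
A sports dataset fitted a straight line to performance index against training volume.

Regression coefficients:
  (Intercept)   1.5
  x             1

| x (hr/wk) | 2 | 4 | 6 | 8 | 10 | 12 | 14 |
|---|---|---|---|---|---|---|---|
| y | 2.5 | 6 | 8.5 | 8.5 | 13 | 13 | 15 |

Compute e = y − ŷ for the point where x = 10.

ŷ = 1.5 + 10 = 11.5
e = 13 − 11.5 = 1.5

e = 1.5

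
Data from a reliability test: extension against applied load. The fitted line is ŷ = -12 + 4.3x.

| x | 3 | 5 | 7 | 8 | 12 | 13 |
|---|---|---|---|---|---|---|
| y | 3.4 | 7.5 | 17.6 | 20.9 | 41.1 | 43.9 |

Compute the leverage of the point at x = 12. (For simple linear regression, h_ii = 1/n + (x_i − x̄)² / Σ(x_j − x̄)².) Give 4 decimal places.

x̄ = (3 + 5 + 7 + 8 + 12 + 13)/6 = 8
Σ(x − x̄)² = 25 + 9 + 1 + 0 + 16 + 25 = 76
h = 1/6 + (4)²/76 = 0.166667 + 0.210526 = 0.3772

h = 0.3772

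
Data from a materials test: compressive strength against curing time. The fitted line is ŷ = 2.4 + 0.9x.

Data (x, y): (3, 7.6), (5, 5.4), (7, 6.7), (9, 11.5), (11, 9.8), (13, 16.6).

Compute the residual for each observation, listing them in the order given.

2.5, -1.5, -2, 1, -2.5, 2.5

x=3: ŷ = 2.4 + 0.9·3 = 5.1; r = 7.6 − 5.1 = 2.5
x=5: ŷ = 2.4 + 0.9·5 = 6.9; r = 5.4 − 6.9 = -1.5
x=7: ŷ = 2.4 + 0.9·7 = 8.7; r = 6.7 − 8.7 = -2
x=9: ŷ = 2.4 + 0.9·9 = 10.5; r = 11.5 − 10.5 = 1
x=11: ŷ = 2.4 + 0.9·11 = 12.3; r = 9.8 − 12.3 = -2.5
x=13: ŷ = 2.4 + 0.9·13 = 14.1; r = 16.6 − 14.1 = 2.5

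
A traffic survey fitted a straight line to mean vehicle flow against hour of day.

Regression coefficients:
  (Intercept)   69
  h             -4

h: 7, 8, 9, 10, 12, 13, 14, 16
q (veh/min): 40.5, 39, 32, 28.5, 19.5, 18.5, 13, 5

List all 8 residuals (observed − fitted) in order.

h=7: ŷ = 69 − 4·7 = 41; e = 40.5 − 41 = -0.5
h=8: ŷ = 69 − 4·8 = 37; e = 39 − 37 = 2
h=9: ŷ = 69 − 4·9 = 33; e = 32 − 33 = -1
h=10: ŷ = 69 − 4·10 = 29; e = 28.5 − 29 = -0.5
h=12: ŷ = 69 − 4·12 = 21; e = 19.5 − 21 = -1.5
h=13: ŷ = 69 − 4·13 = 17; e = 18.5 − 17 = 1.5
h=14: ŷ = 69 − 4·14 = 13; e = 13 − 13 = 0
h=16: ŷ = 69 − 4·16 = 5; e = 5 − 5 = 0

-0.5, 2, -1, -0.5, -1.5, 1.5, 0, 0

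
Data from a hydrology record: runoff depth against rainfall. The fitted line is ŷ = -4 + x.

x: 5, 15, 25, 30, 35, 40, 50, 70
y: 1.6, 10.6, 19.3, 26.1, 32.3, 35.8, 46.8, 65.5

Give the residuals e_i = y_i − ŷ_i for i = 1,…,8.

x=5: ŷ = -4 + 5 = 1; e = 1.6 − 1 = 0.6
x=15: ŷ = -4 + 15 = 11; e = 10.6 − 11 = -0.4
x=25: ŷ = -4 + 25 = 21; e = 19.3 − 21 = -1.7
x=30: ŷ = -4 + 30 = 26; e = 26.1 − 26 = 0.1
x=35: ŷ = -4 + 35 = 31; e = 32.3 − 31 = 1.3
x=40: ŷ = -4 + 40 = 36; e = 35.8 − 36 = -0.2
x=50: ŷ = -4 + 50 = 46; e = 46.8 − 46 = 0.8
x=70: ŷ = -4 + 70 = 66; e = 65.5 − 66 = -0.5

0.6, -0.4, -1.7, 0.1, 1.3, -0.2, 0.8, -0.5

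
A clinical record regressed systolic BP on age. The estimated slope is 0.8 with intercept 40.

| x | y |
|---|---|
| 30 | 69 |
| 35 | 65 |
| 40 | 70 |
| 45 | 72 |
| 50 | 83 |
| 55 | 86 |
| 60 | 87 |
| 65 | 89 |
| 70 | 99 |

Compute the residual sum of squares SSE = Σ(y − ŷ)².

x=30: ŷ = 40 + 0.8·30 = 64; r = 69 − 64 = 5
x=35: ŷ = 40 + 0.8·35 = 68; r = 65 − 68 = -3
x=40: ŷ = 40 + 0.8·40 = 72; r = 70 − 72 = -2
x=45: ŷ = 40 + 0.8·45 = 76; r = 72 − 76 = -4
x=50: ŷ = 40 + 0.8·50 = 80; r = 83 − 80 = 3
x=55: ŷ = 40 + 0.8·55 = 84; r = 86 − 84 = 2
x=60: ŷ = 40 + 0.8·60 = 88; r = 87 − 88 = -1
x=65: ŷ = 40 + 0.8·65 = 92; r = 89 − 92 = -3
x=70: ŷ = 40 + 0.8·70 = 96; r = 99 − 96 = 3
SSE = 25 + 9 + 4 + 16 + 9 + 4 + 1 + 9 + 9 = 86

SSE = 86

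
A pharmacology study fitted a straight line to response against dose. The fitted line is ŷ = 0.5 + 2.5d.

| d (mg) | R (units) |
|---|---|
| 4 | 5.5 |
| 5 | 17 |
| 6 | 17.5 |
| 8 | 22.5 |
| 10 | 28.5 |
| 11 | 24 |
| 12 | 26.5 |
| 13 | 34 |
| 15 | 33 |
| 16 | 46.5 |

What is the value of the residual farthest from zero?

d=4: ŷ = 0.5 + 2.5·4 = 10.5; e = 5.5 − 10.5 = -5
d=5: ŷ = 0.5 + 2.5·5 = 13; e = 17 − 13 = 4
d=6: ŷ = 0.5 + 2.5·6 = 15.5; e = 17.5 − 15.5 = 2
d=8: ŷ = 0.5 + 2.5·8 = 20.5; e = 22.5 − 20.5 = 2
d=10: ŷ = 0.5 + 2.5·10 = 25.5; e = 28.5 − 25.5 = 3
d=11: ŷ = 0.5 + 2.5·11 = 28; e = 24 − 28 = -4
d=12: ŷ = 0.5 + 2.5·12 = 30.5; e = 26.5 − 30.5 = -4
d=13: ŷ = 0.5 + 2.5·13 = 33; e = 34 − 33 = 1
d=15: ŷ = 0.5 + 2.5·15 = 38; e = 33 − 38 = -5
d=16: ŷ = 0.5 + 2.5·16 = 40.5; e = 46.5 − 40.5 = 6
Largest |e| is 6 at d = 16, residual 6.

e = 6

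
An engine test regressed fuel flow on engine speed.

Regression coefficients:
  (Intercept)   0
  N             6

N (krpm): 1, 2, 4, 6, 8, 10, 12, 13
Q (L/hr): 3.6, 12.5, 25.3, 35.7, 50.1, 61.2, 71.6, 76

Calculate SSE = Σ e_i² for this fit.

SSE = 17.8

N=1: ŷ = 6·1 = 6; e = 3.6 − 6 = -2.4
N=2: ŷ = 6·2 = 12; e = 12.5 − 12 = 0.5
N=4: ŷ = 6·4 = 24; e = 25.3 − 24 = 1.3
N=6: ŷ = 6·6 = 36; e = 35.7 − 36 = -0.3
N=8: ŷ = 6·8 = 48; e = 50.1 − 48 = 2.1
N=10: ŷ = 6·10 = 60; e = 61.2 − 60 = 1.2
N=12: ŷ = 6·12 = 72; e = 71.6 − 72 = -0.4
N=13: ŷ = 6·13 = 78; e = 76 − 78 = -2
SSE = 5.76 + 0.25 + 1.69 + 0.09 + 4.41 + 1.44 + 0.16 + 4 = 17.8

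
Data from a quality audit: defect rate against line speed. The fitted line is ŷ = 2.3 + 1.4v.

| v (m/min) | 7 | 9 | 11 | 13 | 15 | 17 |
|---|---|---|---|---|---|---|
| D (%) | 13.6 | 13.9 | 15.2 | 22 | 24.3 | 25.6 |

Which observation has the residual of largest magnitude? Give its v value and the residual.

v=7: ŷ = 2.3 + 1.4·7 = 12.1; r = 13.6 − 12.1 = 1.5
v=9: ŷ = 2.3 + 1.4·9 = 14.9; r = 13.9 − 14.9 = -1
v=11: ŷ = 2.3 + 1.4·11 = 17.7; r = 15.2 − 17.7 = -2.5
v=13: ŷ = 2.3 + 1.4·13 = 20.5; r = 22 − 20.5 = 1.5
v=15: ŷ = 2.3 + 1.4·15 = 23.3; r = 24.3 − 23.3 = 1
v=17: ŷ = 2.3 + 1.4·17 = 26.1; r = 25.6 − 26.1 = -0.5
Largest |r| is 2.5 at v = 11, residual -2.5.

v = 11, r = -2.5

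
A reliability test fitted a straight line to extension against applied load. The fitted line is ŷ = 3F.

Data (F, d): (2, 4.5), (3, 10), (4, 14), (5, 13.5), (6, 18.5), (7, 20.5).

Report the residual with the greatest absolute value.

F=2: ŷ = 3·2 = 6; r = 4.5 − 6 = -1.5
F=3: ŷ = 3·3 = 9; r = 10 − 9 = 1
F=4: ŷ = 3·4 = 12; r = 14 − 12 = 2
F=5: ŷ = 3·5 = 15; r = 13.5 − 15 = -1.5
F=6: ŷ = 3·6 = 18; r = 18.5 − 18 = 0.5
F=7: ŷ = 3·7 = 21; r = 20.5 − 21 = -0.5
Largest |r| is 2 at F = 4, residual 2.

r = 2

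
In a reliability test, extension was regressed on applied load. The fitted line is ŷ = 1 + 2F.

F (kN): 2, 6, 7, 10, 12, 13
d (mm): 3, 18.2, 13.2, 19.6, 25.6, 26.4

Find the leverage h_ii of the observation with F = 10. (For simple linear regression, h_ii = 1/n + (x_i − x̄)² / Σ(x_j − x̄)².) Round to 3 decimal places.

F̄ = (2 + 6 + 7 + 10 + 12 + 13)/6 = 8.33333
Σ(F − F̄)² = 40.1111 + 5.44444 + 1.77778 + 2.77778 + 13.4444 + 21.7778 = 85.3333
h = 1/6 + (1.66667)²/85.3333 = 0.166667 + 0.0325521 = 0.199

h = 0.199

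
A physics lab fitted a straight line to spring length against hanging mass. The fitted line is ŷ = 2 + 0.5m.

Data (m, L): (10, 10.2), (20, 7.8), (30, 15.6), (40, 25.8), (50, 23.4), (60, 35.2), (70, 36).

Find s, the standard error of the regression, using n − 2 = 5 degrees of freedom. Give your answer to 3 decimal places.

s = 3.701

m=10: ŷ = 2 + 0.5·10 = 7; e = 10.2 − 7 = 3.2
m=20: ŷ = 2 + 0.5·20 = 12; e = 7.8 − 12 = -4.2
m=30: ŷ = 2 + 0.5·30 = 17; e = 15.6 − 17 = -1.4
m=40: ŷ = 2 + 0.5·40 = 22; e = 25.8 − 22 = 3.8
m=50: ŷ = 2 + 0.5·50 = 27; e = 23.4 − 27 = -3.6
m=60: ŷ = 2 + 0.5·60 = 32; e = 35.2 − 32 = 3.2
m=70: ŷ = 2 + 0.5·70 = 37; e = 36 − 37 = -1
SSE = 10.24 + 17.64 + 1.96 + 14.44 + 12.96 + 10.24 + 1 = 68.48
s = √(68.48/5) = √13.696 ≈ 3.701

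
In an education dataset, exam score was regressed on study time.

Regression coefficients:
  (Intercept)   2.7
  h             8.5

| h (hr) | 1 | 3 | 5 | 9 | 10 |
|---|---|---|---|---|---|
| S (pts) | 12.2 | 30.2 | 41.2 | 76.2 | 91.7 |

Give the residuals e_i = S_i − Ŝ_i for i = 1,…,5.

h=1: Ŝ = 2.7 + 8.5·1 = 11.2; e = 12.2 − 11.2 = 1
h=3: Ŝ = 2.7 + 8.5·3 = 28.2; e = 30.2 − 28.2 = 2
h=5: Ŝ = 2.7 + 8.5·5 = 45.2; e = 41.2 − 45.2 = -4
h=9: Ŝ = 2.7 + 8.5·9 = 79.2; e = 76.2 − 79.2 = -3
h=10: Ŝ = 2.7 + 8.5·10 = 87.7; e = 91.7 − 87.7 = 4

1, 2, -4, -3, 4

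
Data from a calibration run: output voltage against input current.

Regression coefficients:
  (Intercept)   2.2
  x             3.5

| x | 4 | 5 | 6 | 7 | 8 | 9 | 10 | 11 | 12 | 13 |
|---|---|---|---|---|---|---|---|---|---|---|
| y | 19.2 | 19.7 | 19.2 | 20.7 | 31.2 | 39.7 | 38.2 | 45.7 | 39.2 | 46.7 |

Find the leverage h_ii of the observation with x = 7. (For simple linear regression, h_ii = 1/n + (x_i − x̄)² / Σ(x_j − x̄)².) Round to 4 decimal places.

x̄ = (4 + 5 + 6 + 7 + 8 + 9 + 10 + 11 + 12 + 13)/10 = 8.5
Σ(x − x̄)² = 20.25 + 12.25 + 6.25 + 2.25 + 0.25 + 0.25 + 2.25 + 6.25 + 12.25 + 20.25 = 82.5
h = 1/10 + (-1.5)²/82.5 = 0.1 + 0.0272727 = 0.1273

h = 0.1273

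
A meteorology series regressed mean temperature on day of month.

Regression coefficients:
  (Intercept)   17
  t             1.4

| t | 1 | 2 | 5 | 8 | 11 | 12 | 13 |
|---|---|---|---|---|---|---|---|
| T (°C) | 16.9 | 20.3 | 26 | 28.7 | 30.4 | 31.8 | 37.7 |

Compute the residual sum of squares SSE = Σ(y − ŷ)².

SSE = 21

t=1: T̂ = 17 + 1.4·1 = 18.4; e = 16.9 − 18.4 = -1.5
t=2: T̂ = 17 + 1.4·2 = 19.8; e = 20.3 − 19.8 = 0.5
t=5: T̂ = 17 + 1.4·5 = 24; e = 26 − 24 = 2
t=8: T̂ = 17 + 1.4·8 = 28.2; e = 28.7 − 28.2 = 0.5
t=11: T̂ = 17 + 1.4·11 = 32.4; e = 30.4 − 32.4 = -2
t=12: T̂ = 17 + 1.4·12 = 33.8; e = 31.8 − 33.8 = -2
t=13: T̂ = 17 + 1.4·13 = 35.2; e = 37.7 − 35.2 = 2.5
SSE = 2.25 + 0.25 + 4 + 0.25 + 4 + 4 + 6.25 = 21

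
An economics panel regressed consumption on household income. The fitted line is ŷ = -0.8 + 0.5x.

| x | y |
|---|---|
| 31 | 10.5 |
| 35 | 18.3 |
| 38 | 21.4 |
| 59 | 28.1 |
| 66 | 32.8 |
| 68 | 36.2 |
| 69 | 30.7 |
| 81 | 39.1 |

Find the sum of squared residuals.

x=31: ŷ = -0.8 + 0.5·31 = 14.7; e = 10.5 − 14.7 = -4.2
x=35: ŷ = -0.8 + 0.5·35 = 16.7; e = 18.3 − 16.7 = 1.6
x=38: ŷ = -0.8 + 0.5·38 = 18.2; e = 21.4 − 18.2 = 3.2
x=59: ŷ = -0.8 + 0.5·59 = 28.7; e = 28.1 − 28.7 = -0.6
x=66: ŷ = -0.8 + 0.5·66 = 32.2; e = 32.8 − 32.2 = 0.6
x=68: ŷ = -0.8 + 0.5·68 = 33.2; e = 36.2 − 33.2 = 3
x=69: ŷ = -0.8 + 0.5·69 = 33.7; e = 30.7 − 33.7 = -3
x=81: ŷ = -0.8 + 0.5·81 = 39.7; e = 39.1 − 39.7 = -0.6
SSE = 17.64 + 2.56 + 10.24 + 0.36 + 0.36 + 9 + 9 + 0.36 = 49.52

SSE = 49.52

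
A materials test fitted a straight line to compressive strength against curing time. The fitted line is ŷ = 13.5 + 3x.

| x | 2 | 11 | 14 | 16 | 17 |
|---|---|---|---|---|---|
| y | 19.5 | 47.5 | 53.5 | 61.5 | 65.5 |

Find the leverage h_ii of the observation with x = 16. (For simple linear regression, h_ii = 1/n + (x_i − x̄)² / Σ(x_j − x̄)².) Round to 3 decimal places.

h = 0.310

x̄ = (2 + 11 + 14 + 16 + 17)/5 = 12
Σ(x − x̄)² = 100 + 1 + 4 + 16 + 25 = 146
h = 1/5 + (4)²/146 = 0.2 + 0.109589 = 0.310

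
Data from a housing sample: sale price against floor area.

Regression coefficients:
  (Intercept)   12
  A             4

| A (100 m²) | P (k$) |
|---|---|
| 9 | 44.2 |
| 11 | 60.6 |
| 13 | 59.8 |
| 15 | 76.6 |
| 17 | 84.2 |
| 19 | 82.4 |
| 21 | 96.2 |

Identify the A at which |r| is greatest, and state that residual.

A = 19, r = -5.6

A=9: ŷ = 12 + 4·9 = 48; r = 44.2 − 48 = -3.8
A=11: ŷ = 12 + 4·11 = 56; r = 60.6 − 56 = 4.6
A=13: ŷ = 12 + 4·13 = 64; r = 59.8 − 64 = -4.2
A=15: ŷ = 12 + 4·15 = 72; r = 76.6 − 72 = 4.6
A=17: ŷ = 12 + 4·17 = 80; r = 84.2 − 80 = 4.2
A=19: ŷ = 12 + 4·19 = 88; r = 82.4 − 88 = -5.6
A=21: ŷ = 12 + 4·21 = 96; r = 96.2 − 96 = 0.2
Largest |r| is 5.6 at A = 19, residual -5.6.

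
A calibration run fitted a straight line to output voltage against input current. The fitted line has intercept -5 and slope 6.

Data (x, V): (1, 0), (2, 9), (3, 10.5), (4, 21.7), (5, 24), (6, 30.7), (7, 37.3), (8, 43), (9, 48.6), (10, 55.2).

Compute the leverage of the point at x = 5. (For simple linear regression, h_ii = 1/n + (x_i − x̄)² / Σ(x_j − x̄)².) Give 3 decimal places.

h = 0.103

x̄ = (1 + 2 + 3 + 4 + 5 + 6 + 7 + 8 + 9 + 10)/10 = 5.5
Σ(x − x̄)² = 20.25 + 12.25 + 6.25 + 2.25 + 0.25 + 0.25 + 2.25 + 6.25 + 12.25 + 20.25 = 82.5
h = 1/10 + (-0.5)²/82.5 = 0.1 + 0.0030303 = 0.103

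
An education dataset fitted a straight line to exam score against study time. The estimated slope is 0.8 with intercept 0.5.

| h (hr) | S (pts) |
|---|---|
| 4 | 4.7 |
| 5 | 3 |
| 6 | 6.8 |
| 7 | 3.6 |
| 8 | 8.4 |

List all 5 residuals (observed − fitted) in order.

h=4: ŷ = 0.5 + 0.8·4 = 3.7; r = 4.7 − 3.7 = 1
h=5: ŷ = 0.5 + 0.8·5 = 4.5; r = 3 − 4.5 = -1.5
h=6: ŷ = 0.5 + 0.8·6 = 5.3; r = 6.8 − 5.3 = 1.5
h=7: ŷ = 0.5 + 0.8·7 = 6.1; r = 3.6 − 6.1 = -2.5
h=8: ŷ = 0.5 + 0.8·8 = 6.9; r = 8.4 − 6.9 = 1.5

1, -1.5, 1.5, -2.5, 1.5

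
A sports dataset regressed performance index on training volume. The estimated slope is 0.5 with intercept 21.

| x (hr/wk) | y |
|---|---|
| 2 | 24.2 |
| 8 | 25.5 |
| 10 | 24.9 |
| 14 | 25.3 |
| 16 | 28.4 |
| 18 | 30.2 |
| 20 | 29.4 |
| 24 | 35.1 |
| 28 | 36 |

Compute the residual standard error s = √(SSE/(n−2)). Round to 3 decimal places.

s = 1.771

x=2: ŷ = 21 + 0.5·2 = 22; e = 24.2 − 22 = 2.2
x=8: ŷ = 21 + 0.5·8 = 25; e = 25.5 − 25 = 0.5
x=10: ŷ = 21 + 0.5·10 = 26; e = 24.9 − 26 = -1.1
x=14: ŷ = 21 + 0.5·14 = 28; e = 25.3 − 28 = -2.7
x=16: ŷ = 21 + 0.5·16 = 29; e = 28.4 − 29 = -0.6
x=18: ŷ = 21 + 0.5·18 = 30; e = 30.2 − 30 = 0.2
x=20: ŷ = 21 + 0.5·20 = 31; e = 29.4 − 31 = -1.6
x=24: ŷ = 21 + 0.5·24 = 33; e = 35.1 − 33 = 2.1
x=28: ŷ = 21 + 0.5·28 = 35; e = 36 − 35 = 1
SSE = 4.84 + 0.25 + 1.21 + 7.29 + 0.36 + 0.04 + 2.56 + 4.41 + 1 = 21.96
s = √(21.96/7) = √3.13714 ≈ 1.771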